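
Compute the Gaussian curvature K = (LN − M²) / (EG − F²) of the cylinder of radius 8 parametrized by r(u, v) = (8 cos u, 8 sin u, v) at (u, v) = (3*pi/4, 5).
K = 0

Coefficients of the first fundamental form: E = 64, F = 0, G = 1.
Coefficients of the second fundamental form: L = -8, M = 0, N = 0.
Assemble K = (LN − M²)/(EG − F²) = 0. At (u, v) = (3*pi/4, 5): K = 0.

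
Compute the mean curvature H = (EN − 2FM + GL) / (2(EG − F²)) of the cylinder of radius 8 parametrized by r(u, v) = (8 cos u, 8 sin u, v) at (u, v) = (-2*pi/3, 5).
H = -1/16

With E = 64, F = 0, G = 1, L = -8, M = 0, N = 0, assemble
  H = (EN − 2FM + GL) / (2(EG − F²)) = -1/16.
At (u, v) = (-2*pi/3, 5): H = -1/16.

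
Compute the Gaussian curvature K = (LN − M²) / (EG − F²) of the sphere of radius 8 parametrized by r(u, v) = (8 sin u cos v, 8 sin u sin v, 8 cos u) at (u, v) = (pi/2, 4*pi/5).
K = 1/64

Coefficients of the first fundamental form: E = 64, F = 0, G = 64*sin(u)^2.
Coefficients of the second fundamental form: L = -8*sin(u)/Abs(sin(u)), M = 0, N = -8*sin(u)^3/Abs(sin(u)).
Assemble K = (LN − M²)/(EG − F²) = 1/64. At (u, v) = (pi/2, 4*pi/5): K = 1/64.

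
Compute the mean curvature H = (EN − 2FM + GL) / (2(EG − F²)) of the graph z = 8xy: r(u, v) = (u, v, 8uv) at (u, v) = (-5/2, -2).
H = -2560*sqrt(73)/143883

With E = 64*v^2 + 1, F = 64*u*v, G = 64*u^2 + 1, L = 0, M = 8/sqrt(64*u^2 + 64*v^2 + 1), N = 0, assemble
  H = (EN − 2FM + GL) / (2(EG − F²)) = -512*u*v/(64*u^2 + 64*v^2 + 1)^(3/2).
At (u, v) = (-5/2, -2): H = -2560*sqrt(73)/143883.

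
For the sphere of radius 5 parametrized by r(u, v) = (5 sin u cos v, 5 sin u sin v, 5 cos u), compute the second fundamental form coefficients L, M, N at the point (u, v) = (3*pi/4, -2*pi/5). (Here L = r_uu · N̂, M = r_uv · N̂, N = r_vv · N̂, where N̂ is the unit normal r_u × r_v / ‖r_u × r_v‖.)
L = -5;  M = 0;  N = -5/2

Compute the unit normal N̂(u, v) = (sin(u)^2*cos(v)/Abs(sin(u)), sin(u)^2*sin(v)/Abs(sin(u)), sin(2*u)/(2*Abs(sin(u)))), and the second partials r_uu, r_uv, r_vv. Take dot products:
  L(u, v) = r_uu · N̂ = -5*sin(u)/Abs(sin(u)),
  M(u, v) = r_uv · N̂ = 0,
  N(u, v) = r_vv · N̂ = -5*sin(u)^3/Abs(sin(u)).
Evaluating at (u, v) = (3*pi/4, -2*pi/5):
  L = -5, M = 0, N = -5/2.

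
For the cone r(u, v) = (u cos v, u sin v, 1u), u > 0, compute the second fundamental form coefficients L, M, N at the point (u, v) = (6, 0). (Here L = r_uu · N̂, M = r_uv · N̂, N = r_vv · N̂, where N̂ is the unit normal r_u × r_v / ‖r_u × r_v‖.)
L = 0;  M = 0;  N = 3*sqrt(2)

Compute the unit normal N̂(u, v) = (-sqrt(2)*u*cos(v)/(2*Abs(u)), -sqrt(2)*u*sin(v)/(2*Abs(u)), sqrt(2)*u/(2*Abs(u))), and the second partials r_uu, r_uv, r_vv. Take dot products:
  L(u, v) = r_uu · N̂ = 0,
  M(u, v) = r_uv · N̂ = 0,
  N(u, v) = r_vv · N̂ = sqrt(2)*u^2/(2*Abs(u)).
Evaluating at (u, v) = (6, 0):
  L = 0, M = 0, N = 3*sqrt(2).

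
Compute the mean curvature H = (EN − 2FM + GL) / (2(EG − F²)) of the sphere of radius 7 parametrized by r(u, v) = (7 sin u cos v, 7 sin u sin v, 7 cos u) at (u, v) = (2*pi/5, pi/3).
H = -1/7

With E = 49, F = 0, G = 49*sin(u)^2, L = -7*sin(u)/Abs(sin(u)), M = 0, N = -7*sin(u)^3/Abs(sin(u)), assemble
  H = (EN − 2FM + GL) / (2(EG − F²)) = -sin(u)/(7*Abs(sin(u))).
At (u, v) = (2*pi/5, pi/3): H = -1/7.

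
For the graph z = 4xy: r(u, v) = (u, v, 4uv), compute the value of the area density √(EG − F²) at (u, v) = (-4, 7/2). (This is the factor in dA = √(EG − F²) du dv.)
√(EG − F²)|_{(-4, 7/2)} = sqrt(453)

E = 16*v^2 + 1, F = 16*u*v, G = 16*u^2 + 1, so EG − F² = 16*u^2 + 16*v^2 + 1. Taking the positive square root: √(EG − F²) = sqrt(16*u^2 + 16*v^2 + 1). At (u, v) = (-4, 7/2): sqrt(453).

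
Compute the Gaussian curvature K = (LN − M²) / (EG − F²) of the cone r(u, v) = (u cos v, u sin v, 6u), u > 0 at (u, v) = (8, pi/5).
K = 0

Coefficients of the first fundamental form: E = 37, F = 0, G = u^2.
Coefficients of the second fundamental form: L = 0, M = 0, N = 6*sqrt(37)*u^2/(37*Abs(u)).
Assemble K = (LN − M²)/(EG − F²) = 0. At (u, v) = (8, pi/5): K = 0.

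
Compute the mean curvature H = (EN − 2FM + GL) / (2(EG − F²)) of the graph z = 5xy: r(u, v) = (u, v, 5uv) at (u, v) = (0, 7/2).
H = 0

With E = 25*v^2 + 1, F = 25*u*v, G = 25*u^2 + 1, L = 0, M = 5/sqrt(25*u^2 + 25*v^2 + 1), N = 0, assemble
  H = (EN − 2FM + GL) / (2(EG − F²)) = -125*u*v/(25*u^2 + 25*v^2 + 1)^(3/2).
At (u, v) = (0, 7/2): H = 0.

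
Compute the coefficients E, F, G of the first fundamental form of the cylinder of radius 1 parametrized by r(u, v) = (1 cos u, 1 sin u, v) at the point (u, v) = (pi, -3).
E = 1;  F = 0;  G = 1

Partials: r_u = (-sin(u), cos(u), 0), r_v = (0, 0, 1). As functions of (u, v):
  E = r_u · r_u = 1,
  F = r_u · r_v = 0,
  G = r_v · r_v = 1.
Evaluating at (u, v) = (pi, -3): E = 1, F = 0, G = 1.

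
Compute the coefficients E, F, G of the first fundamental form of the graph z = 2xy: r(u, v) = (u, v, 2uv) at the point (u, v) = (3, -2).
E = 17;  F = -24;  G = 37

Partials: r_u = (1, 0, 2*v), r_v = (0, 1, 2*u). As functions of (u, v):
  E = r_u · r_u = 4*v^2 + 1,
  F = r_u · r_v = 4*u*v,
  G = r_v · r_v = 4*u^2 + 1.
Evaluating at (u, v) = (3, -2): E = 17, F = -24, G = 37.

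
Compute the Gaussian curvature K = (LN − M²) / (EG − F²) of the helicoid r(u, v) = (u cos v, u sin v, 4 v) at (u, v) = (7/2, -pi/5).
K = -256/12769

Coefficients of the first fundamental form: E = 1, F = 0, G = u^2 + 16.
Coefficients of the second fundamental form: L = 0, M = -4/sqrt(u^2 + 16), N = 0.
Assemble K = (LN − M²)/(EG − F²) = -16/(u^2 + 16)^2. At (u, v) = (7/2, -pi/5): K = -256/12769.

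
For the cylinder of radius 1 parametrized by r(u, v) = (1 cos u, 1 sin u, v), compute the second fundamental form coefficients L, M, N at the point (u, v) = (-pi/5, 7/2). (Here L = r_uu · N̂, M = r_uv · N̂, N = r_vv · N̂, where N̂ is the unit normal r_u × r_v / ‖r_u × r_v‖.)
L = -1;  M = 0;  N = 0

Compute the unit normal N̂(u, v) = (cos(u), sin(u), 0), and the second partials r_uu, r_uv, r_vv. Take dot products:
  L(u, v) = r_uu · N̂ = -1,
  M(u, v) = r_uv · N̂ = 0,
  N(u, v) = r_vv · N̂ = 0.
Evaluating at (u, v) = (-pi/5, 7/2):
  L = -1, M = 0, N = 0.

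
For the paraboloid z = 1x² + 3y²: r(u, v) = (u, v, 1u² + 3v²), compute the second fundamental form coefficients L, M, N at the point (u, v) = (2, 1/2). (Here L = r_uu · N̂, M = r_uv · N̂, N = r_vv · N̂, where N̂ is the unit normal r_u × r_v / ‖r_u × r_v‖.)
L = sqrt(26)/13;  M = 0;  N = 3*sqrt(26)/13

Compute the unit normal N̂(u, v) = (-2*u/sqrt(4*u^2 + 36*v^2 + 1), -6*v/sqrt(4*u^2 + 36*v^2 + 1), 1/sqrt(4*u^2 + 36*v^2 + 1)), and the second partials r_uu, r_uv, r_vv. Take dot products:
  L(u, v) = r_uu · N̂ = 2/sqrt(4*u^2 + 36*v^2 + 1),
  M(u, v) = r_uv · N̂ = 0,
  N(u, v) = r_vv · N̂ = 6/sqrt(4*u^2 + 36*v^2 + 1).
Evaluating at (u, v) = (2, 1/2):
  L = sqrt(26)/13, M = 0, N = 3*sqrt(26)/13.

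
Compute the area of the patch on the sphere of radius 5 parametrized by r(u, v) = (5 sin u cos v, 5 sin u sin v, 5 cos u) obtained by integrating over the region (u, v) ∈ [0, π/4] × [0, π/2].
Area = 25*pi*(2 - sqrt(2))/4

Area = ∫∫ √(EG − F²) du dv with √(EG − F²) = 25*Abs(sin(u)). Integrating over [0, π/4] × [0, π/2] gives 25*pi*(2 - sqrt(2))/4.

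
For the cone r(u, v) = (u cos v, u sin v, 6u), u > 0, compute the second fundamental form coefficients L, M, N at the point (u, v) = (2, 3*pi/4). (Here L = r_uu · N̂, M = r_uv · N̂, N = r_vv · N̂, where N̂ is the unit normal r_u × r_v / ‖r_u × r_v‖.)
L = 0;  M = 0;  N = 12*sqrt(37)/37

Compute the unit normal N̂(u, v) = (-6*sqrt(37)*u*cos(v)/(37*Abs(u)), -6*sqrt(37)*u*sin(v)/(37*Abs(u)), sqrt(37)*u/(37*Abs(u))), and the second partials r_uu, r_uv, r_vv. Take dot products:
  L(u, v) = r_uu · N̂ = 0,
  M(u, v) = r_uv · N̂ = 0,
  N(u, v) = r_vv · N̂ = 6*sqrt(37)*u^2/(37*Abs(u)).
Evaluating at (u, v) = (2, 3*pi/4):
  L = 0, M = 0, N = 12*sqrt(37)/37.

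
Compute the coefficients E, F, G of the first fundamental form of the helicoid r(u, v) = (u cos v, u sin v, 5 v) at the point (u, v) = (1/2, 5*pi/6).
E = 1;  F = 0;  G = 101/4

Partials: r_u = (cos(v), sin(v), 0), r_v = (-u*sin(v), u*cos(v), 5). As functions of (u, v):
  E = r_u · r_u = 1,
  F = r_u · r_v = 0,
  G = r_v · r_v = u^2 + 25.
Evaluating at (u, v) = (1/2, 5*pi/6): E = 1, F = 0, G = 101/4.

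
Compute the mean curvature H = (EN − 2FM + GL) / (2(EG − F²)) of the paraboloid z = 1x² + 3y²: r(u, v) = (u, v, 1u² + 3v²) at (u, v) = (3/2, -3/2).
H = 16*sqrt(91)/1183

With E = 4*u^2 + 1, F = 12*u*v, G = 36*v^2 + 1, L = 2/sqrt(4*u^2 + 36*v^2 + 1), M = 0, N = 6/sqrt(4*u^2 + 36*v^2 + 1), assemble
  H = (EN − 2FM + GL) / (2(EG − F²)) = 4*(3*u^2 + 9*v^2 + 1)/(4*u^2 + 36*v^2 + 1)^(3/2).
At (u, v) = (3/2, -3/2): H = 16*sqrt(91)/1183.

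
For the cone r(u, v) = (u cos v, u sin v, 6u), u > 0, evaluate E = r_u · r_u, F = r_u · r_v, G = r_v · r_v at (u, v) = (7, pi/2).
E = 37;  F = 0;  G = 49

Partials: r_u = (cos(v), sin(v), 6), r_v = (-u*sin(v), u*cos(v), 0). As functions of (u, v):
  E = r_u · r_u = 37,
  F = r_u · r_v = 0,
  G = r_v · r_v = u^2.
Evaluating at (u, v) = (7, pi/2): E = 37, F = 0, G = 49.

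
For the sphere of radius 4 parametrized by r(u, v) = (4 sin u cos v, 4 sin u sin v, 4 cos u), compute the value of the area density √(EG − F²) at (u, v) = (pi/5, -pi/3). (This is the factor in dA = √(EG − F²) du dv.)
√(EG − F²)|_{(pi/5, -pi/3)} = 4*sqrt(10 - 2*sqrt(5))

E = 16, F = 0, G = 16*sin(u)^2, so EG − F² = 256*sin(u)^2. Taking the positive square root: √(EG − F²) = 16*Abs(sin(u)). At (u, v) = (pi/5, -pi/3): 4*sqrt(10 - 2*sqrt(5)).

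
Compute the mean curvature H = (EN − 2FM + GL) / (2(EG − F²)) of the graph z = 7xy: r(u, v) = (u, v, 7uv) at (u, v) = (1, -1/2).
H = 1372*sqrt(249)/62001

With E = 49*v^2 + 1, F = 49*u*v, G = 49*u^2 + 1, L = 0, M = 7/sqrt(49*u^2 + 49*v^2 + 1), N = 0, assemble
  H = (EN − 2FM + GL) / (2(EG − F²)) = -343*u*v/(49*u^2 + 49*v^2 + 1)^(3/2).
At (u, v) = (1, -1/2): H = 1372*sqrt(249)/62001.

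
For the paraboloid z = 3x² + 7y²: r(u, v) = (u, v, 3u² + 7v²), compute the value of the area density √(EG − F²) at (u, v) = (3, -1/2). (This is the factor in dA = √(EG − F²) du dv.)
√(EG − F²)|_{(3, -1/2)} = sqrt(374)

E = 36*u^2 + 1, F = 84*u*v, G = 196*v^2 + 1, so EG − F² = 36*u^2 + 196*v^2 + 1. Taking the positive square root: √(EG − F²) = sqrt(36*u^2 + 196*v^2 + 1). At (u, v) = (3, -1/2): sqrt(374).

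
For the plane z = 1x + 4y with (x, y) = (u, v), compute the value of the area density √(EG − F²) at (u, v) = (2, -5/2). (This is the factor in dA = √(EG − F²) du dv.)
√(EG − F²)|_{(2, -5/2)} = 3*sqrt(2)

E = 2, F = 4, G = 17, so EG − F² = 18. Taking the positive square root: √(EG − F²) = 3*sqrt(2). At (u, v) = (2, -5/2): 3*sqrt(2).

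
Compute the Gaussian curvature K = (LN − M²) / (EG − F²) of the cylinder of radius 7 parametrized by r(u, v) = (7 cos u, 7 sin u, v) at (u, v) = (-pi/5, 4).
K = 0

Coefficients of the first fundamental form: E = 49, F = 0, G = 1.
Coefficients of the second fundamental form: L = -7, M = 0, N = 0.
Assemble K = (LN − M²)/(EG − F²) = 0. At (u, v) = (-pi/5, 4): K = 0.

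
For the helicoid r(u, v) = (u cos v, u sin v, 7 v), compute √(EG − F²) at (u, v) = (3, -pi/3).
√(EG − F²)|_{(3, -pi/3)} = sqrt(58)

E = 1, F = 0, G = u^2 + 49; EG − F² = u^2 + 49; √(EG − F²) = sqrt(u^2 + 49). At the given point: sqrt(58).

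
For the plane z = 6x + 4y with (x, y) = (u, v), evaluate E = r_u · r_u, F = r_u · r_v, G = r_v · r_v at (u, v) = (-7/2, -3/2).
E = 37;  F = 24;  G = 17

Partials: r_u = (1, 0, 6), r_v = (0, 1, 4). As functions of (u, v):
  E = r_u · r_u = 37,
  F = r_u · r_v = 24,
  G = r_v · r_v = 17.
Evaluating at (u, v) = (-7/2, -3/2): E = 37, F = 24, G = 17.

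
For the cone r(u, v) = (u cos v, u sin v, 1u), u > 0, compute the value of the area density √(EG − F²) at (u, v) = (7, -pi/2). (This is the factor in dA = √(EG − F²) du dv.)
√(EG − F²)|_{(7, -pi/2)} = 7*sqrt(2)

E = 2, F = 0, G = u^2, so EG − F² = 2*u^2. Taking the positive square root: √(EG − F²) = sqrt(2)*Abs(u). At (u, v) = (7, -pi/2): 7*sqrt(2).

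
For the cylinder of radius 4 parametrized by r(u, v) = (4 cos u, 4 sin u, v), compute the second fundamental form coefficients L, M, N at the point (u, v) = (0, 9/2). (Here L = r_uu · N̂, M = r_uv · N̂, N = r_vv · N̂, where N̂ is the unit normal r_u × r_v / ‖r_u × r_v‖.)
L = -4;  M = 0;  N = 0

Compute the unit normal N̂(u, v) = (cos(u), sin(u), 0), and the second partials r_uu, r_uv, r_vv. Take dot products:
  L(u, v) = r_uu · N̂ = -4,
  M(u, v) = r_uv · N̂ = 0,
  N(u, v) = r_vv · N̂ = 0.
Evaluating at (u, v) = (0, 9/2):
  L = -4, M = 0, N = 0.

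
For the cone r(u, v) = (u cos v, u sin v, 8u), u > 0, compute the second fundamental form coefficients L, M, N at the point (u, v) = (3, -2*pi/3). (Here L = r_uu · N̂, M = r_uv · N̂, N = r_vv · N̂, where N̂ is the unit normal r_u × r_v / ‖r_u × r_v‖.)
L = 0;  M = 0;  N = 24*sqrt(65)/65

Compute the unit normal N̂(u, v) = (-8*sqrt(65)*u*cos(v)/(65*Abs(u)), -8*sqrt(65)*u*sin(v)/(65*Abs(u)), sqrt(65)*u/(65*Abs(u))), and the second partials r_uu, r_uv, r_vv. Take dot products:
  L(u, v) = r_uu · N̂ = 0,
  M(u, v) = r_uv · N̂ = 0,
  N(u, v) = r_vv · N̂ = 8*sqrt(65)*u^2/(65*Abs(u)).
Evaluating at (u, v) = (3, -2*pi/3):
  L = 0, M = 0, N = 24*sqrt(65)/65.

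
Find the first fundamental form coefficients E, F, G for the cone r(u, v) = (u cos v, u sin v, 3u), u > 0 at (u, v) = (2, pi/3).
E = 10;  F = 0;  G = 4

Partials: r_u = (cos(v), sin(v), 3), r_v = (-u*sin(v), u*cos(v), 0). As functions of (u, v):
  E = r_u · r_u = 10,
  F = r_u · r_v = 0,
  G = r_v · r_v = u^2.
Evaluating at (u, v) = (2, pi/3): E = 10, F = 0, G = 4.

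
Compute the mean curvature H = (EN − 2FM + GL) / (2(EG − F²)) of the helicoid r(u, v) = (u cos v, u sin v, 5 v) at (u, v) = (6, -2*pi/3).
H = 0

With E = 1, F = 0, G = u^2 + 25, L = 0, M = -5/sqrt(u^2 + 25), N = 0, assemble
  H = (EN − 2FM + GL) / (2(EG − F²)) = 0.
At (u, v) = (6, -2*pi/3): H = 0.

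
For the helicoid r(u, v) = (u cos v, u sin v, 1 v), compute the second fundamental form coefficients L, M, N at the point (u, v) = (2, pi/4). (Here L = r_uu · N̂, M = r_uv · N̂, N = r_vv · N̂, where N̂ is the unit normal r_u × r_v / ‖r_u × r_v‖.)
L = 0;  M = -sqrt(5)/5;  N = 0

Compute the unit normal N̂(u, v) = (sin(v)/sqrt(u^2 + 1), -cos(v)/sqrt(u^2 + 1), u/sqrt(u^2 + 1)), and the second partials r_uu, r_uv, r_vv. Take dot products:
  L(u, v) = r_uu · N̂ = 0,
  M(u, v) = r_uv · N̂ = -1/sqrt(u^2 + 1),
  N(u, v) = r_vv · N̂ = 0.
Evaluating at (u, v) = (2, pi/4):
  L = 0, M = -sqrt(5)/5, N = 0.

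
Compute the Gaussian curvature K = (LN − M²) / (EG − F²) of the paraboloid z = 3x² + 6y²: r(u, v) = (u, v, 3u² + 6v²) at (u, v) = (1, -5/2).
K = 72/877969

Coefficients of the first fundamental form: E = 36*u^2 + 1, F = 72*u*v, G = 144*v^2 + 1.
Coefficients of the second fundamental form: L = 6/sqrt(36*u^2 + 144*v^2 + 1), M = 0, N = 12/sqrt(36*u^2 + 144*v^2 + 1).
Assemble K = (LN − M²)/(EG − F²) = 72/(1296*u^4 + 10368*u^2*v^2 + 72*u^2 + 20736*v^4 + 288*v^2 + 1). At (u, v) = (1, -5/2): K = 72/877969.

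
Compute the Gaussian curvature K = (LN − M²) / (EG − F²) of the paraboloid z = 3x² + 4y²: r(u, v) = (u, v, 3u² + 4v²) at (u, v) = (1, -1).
K = 48/10201

Coefficients of the first fundamental form: E = 36*u^2 + 1, F = 48*u*v, G = 64*v^2 + 1.
Coefficients of the second fundamental form: L = 6/sqrt(36*u^2 + 64*v^2 + 1), M = 0, N = 8/sqrt(36*u^2 + 64*v^2 + 1).
Assemble K = (LN − M²)/(EG − F²) = 48/(1296*u^4 + 4608*u^2*v^2 + 72*u^2 + 4096*v^4 + 128*v^2 + 1). At (u, v) = (1, -1): K = 48/10201.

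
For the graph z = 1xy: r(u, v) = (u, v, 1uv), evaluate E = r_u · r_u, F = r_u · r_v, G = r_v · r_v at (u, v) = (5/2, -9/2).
E = 85/4;  F = -45/4;  G = 29/4

Partials: r_u = (1, 0, v), r_v = (0, 1, u). As functions of (u, v):
  E = r_u · r_u = v^2 + 1,
  F = r_u · r_v = u*v,
  G = r_v · r_v = u^2 + 1.
Evaluating at (u, v) = (5/2, -9/2): E = 85/4, F = -45/4, G = 29/4.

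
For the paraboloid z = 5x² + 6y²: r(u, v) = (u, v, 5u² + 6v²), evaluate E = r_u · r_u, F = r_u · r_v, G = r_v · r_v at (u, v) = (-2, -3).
E = 401;  F = 720;  G = 1297

Partials: r_u = (1, 0, 10*u), r_v = (0, 1, 12*v). As functions of (u, v):
  E = r_u · r_u = 100*u^2 + 1,
  F = r_u · r_v = 120*u*v,
  G = r_v · r_v = 144*v^2 + 1.
Evaluating at (u, v) = (-2, -3): E = 401, F = 720, G = 1297.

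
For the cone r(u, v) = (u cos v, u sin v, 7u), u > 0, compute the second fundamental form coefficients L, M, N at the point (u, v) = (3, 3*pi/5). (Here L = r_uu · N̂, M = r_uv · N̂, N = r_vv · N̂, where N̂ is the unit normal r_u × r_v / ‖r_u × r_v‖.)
L = 0;  M = 0;  N = 21*sqrt(2)/10

Compute the unit normal N̂(u, v) = (-7*sqrt(2)*u*cos(v)/(10*Abs(u)), -7*sqrt(2)*u*sin(v)/(10*Abs(u)), sqrt(2)*u/(10*Abs(u))), and the second partials r_uu, r_uv, r_vv. Take dot products:
  L(u, v) = r_uu · N̂ = 0,
  M(u, v) = r_uv · N̂ = 0,
  N(u, v) = r_vv · N̂ = 7*sqrt(2)*u^2/(10*Abs(u)).
Evaluating at (u, v) = (3, 3*pi/5):
  L = 0, M = 0, N = 21*sqrt(2)/10.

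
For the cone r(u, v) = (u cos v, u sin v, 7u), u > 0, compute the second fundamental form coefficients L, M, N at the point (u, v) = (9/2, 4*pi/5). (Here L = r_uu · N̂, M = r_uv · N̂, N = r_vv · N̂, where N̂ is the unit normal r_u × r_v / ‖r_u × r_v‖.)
L = 0;  M = 0;  N = 63*sqrt(2)/20

Compute the unit normal N̂(u, v) = (-7*sqrt(2)*u*cos(v)/(10*Abs(u)), -7*sqrt(2)*u*sin(v)/(10*Abs(u)), sqrt(2)*u/(10*Abs(u))), and the second partials r_uu, r_uv, r_vv. Take dot products:
  L(u, v) = r_uu · N̂ = 0,
  M(u, v) = r_uv · N̂ = 0,
  N(u, v) = r_vv · N̂ = 7*sqrt(2)*u^2/(10*Abs(u)).
Evaluating at (u, v) = (9/2, 4*pi/5):
  L = 0, M = 0, N = 63*sqrt(2)/20.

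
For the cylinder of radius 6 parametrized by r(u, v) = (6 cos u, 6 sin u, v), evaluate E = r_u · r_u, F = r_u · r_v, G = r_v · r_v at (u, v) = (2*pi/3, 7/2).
E = 36;  F = 0;  G = 1

Partials: r_u = (-6*sin(u), 6*cos(u), 0), r_v = (0, 0, 1). As functions of (u, v):
  E = r_u · r_u = 36,
  F = r_u · r_v = 0,
  G = r_v · r_v = 1.
Evaluating at (u, v) = (2*pi/3, 7/2): E = 36, F = 0, G = 1.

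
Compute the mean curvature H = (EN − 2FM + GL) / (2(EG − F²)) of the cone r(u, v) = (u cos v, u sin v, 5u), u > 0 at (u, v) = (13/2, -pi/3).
H = 5*sqrt(26)/338

With E = 26, F = 0, G = u^2, L = 0, M = 0, N = 5*sqrt(26)*u^2/(26*Abs(u)), assemble
  H = (EN − 2FM + GL) / (2(EG − F²)) = 5*sqrt(26)/(52*Abs(u)).
At (u, v) = (13/2, -pi/3): H = 5*sqrt(26)/338.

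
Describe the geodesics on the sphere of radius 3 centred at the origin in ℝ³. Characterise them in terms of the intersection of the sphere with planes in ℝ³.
Geodesics on the sphere of radius 3 are great circles — circles of radius 3 obtained as the intersection of the sphere with planes through the origin (the centre of the sphere).

A curve α(t) of nonzero constant speed on the sphere of radius 3 is a geodesic iff its acceleration α̈ is everywhere normal to the surface, i.e. parallel to the radial vector α(t). Then d/dt(α × α̇) = α̇ × α̇ + α × α̈ = 0, so α × α̇ is a constant vector n ≠ 0 and α(t) · n = 0 for all t: α lies in the plane through the origin with normal n. The intersection of that plane with the sphere is a circle of radius 3 (a great circle). Conversely, a great circle traversed at constant speed has centripetal acceleration pointing at the origin, hence normal to the sphere, so every great circle is a geodesic.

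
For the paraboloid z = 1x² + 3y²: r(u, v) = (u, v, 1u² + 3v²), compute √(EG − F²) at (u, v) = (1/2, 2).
√(EG − F²)|_{(1/2, 2)} = sqrt(146)

E = 4*u^2 + 1, F = 12*u*v, G = 36*v^2 + 1; EG − F² = 4*u^2 + 36*v^2 + 1; √(EG − F²) = sqrt(4*u^2 + 36*v^2 + 1). At the given point: sqrt(146).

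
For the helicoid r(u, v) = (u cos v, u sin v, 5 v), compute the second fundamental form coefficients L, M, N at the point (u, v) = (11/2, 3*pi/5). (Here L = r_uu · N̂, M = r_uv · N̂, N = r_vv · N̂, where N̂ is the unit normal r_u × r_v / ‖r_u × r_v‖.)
L = 0;  M = -10*sqrt(221)/221;  N = 0

Compute the unit normal N̂(u, v) = (5*sin(v)/sqrt(u^2 + 25), -5*cos(v)/sqrt(u^2 + 25), u/sqrt(u^2 + 25)), and the second partials r_uu, r_uv, r_vv. Take dot products:
  L(u, v) = r_uu · N̂ = 0,
  M(u, v) = r_uv · N̂ = -5/sqrt(u^2 + 25),
  N(u, v) = r_vv · N̂ = 0.
Evaluating at (u, v) = (11/2, 3*pi/5):
  L = 0, M = -10*sqrt(221)/221, N = 0.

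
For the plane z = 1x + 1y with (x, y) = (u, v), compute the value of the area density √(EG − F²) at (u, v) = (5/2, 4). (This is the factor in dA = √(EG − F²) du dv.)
√(EG − F²)|_{(5/2, 4)} = sqrt(3)

E = 2, F = 1, G = 2, so EG − F² = 3. Taking the positive square root: √(EG − F²) = sqrt(3). At (u, v) = (5/2, 4): sqrt(3).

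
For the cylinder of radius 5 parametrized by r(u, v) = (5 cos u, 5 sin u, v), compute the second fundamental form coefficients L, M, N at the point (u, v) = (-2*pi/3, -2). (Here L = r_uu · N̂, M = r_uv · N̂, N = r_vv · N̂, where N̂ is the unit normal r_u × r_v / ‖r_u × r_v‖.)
L = -5;  M = 0;  N = 0

Compute the unit normal N̂(u, v) = (cos(u), sin(u), 0), and the second partials r_uu, r_uv, r_vv. Take dot products:
  L(u, v) = r_uu · N̂ = -5,
  M(u, v) = r_uv · N̂ = 0,
  N(u, v) = r_vv · N̂ = 0.
Evaluating at (u, v) = (-2*pi/3, -2):
  L = -5, M = 0, N = 0.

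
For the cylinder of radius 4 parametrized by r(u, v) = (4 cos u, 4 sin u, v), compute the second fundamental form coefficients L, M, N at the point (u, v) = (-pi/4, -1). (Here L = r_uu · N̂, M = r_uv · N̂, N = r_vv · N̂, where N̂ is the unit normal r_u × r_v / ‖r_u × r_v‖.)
L = -4;  M = 0;  N = 0

Compute the unit normal N̂(u, v) = (cos(u), sin(u), 0), and the second partials r_uu, r_uv, r_vv. Take dot products:
  L(u, v) = r_uu · N̂ = -4,
  M(u, v) = r_uv · N̂ = 0,
  N(u, v) = r_vv · N̂ = 0.
Evaluating at (u, v) = (-pi/4, -1):
  L = -4, M = 0, N = 0.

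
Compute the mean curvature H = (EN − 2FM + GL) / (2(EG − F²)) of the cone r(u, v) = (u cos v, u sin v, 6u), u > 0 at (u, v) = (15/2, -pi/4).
H = 2*sqrt(37)/185

With E = 37, F = 0, G = u^2, L = 0, M = 0, N = 6*sqrt(37)*u^2/(37*Abs(u)), assemble
  H = (EN − 2FM + GL) / (2(EG − F²)) = 3*sqrt(37)/(37*Abs(u)).
At (u, v) = (15/2, -pi/4): H = 2*sqrt(37)/185.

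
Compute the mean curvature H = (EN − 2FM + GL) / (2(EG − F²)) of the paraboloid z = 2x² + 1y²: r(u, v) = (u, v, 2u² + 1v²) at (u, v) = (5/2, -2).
H = 5*sqrt(13)/169

With E = 16*u^2 + 1, F = 8*u*v, G = 4*v^2 + 1, L = 4/sqrt(16*u^2 + 4*v^2 + 1), M = 0, N = 2/sqrt(16*u^2 + 4*v^2 + 1), assemble
  H = (EN − 2FM + GL) / (2(EG − F²)) = (16*u^2 + 8*v^2 + 3)/(16*u^2 + 4*v^2 + 1)^(3/2).
At (u, v) = (5/2, -2): H = 5*sqrt(13)/169.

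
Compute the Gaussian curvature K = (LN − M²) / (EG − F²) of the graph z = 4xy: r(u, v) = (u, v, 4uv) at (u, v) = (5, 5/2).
K = -16/251001

Coefficients of the first fundamental form: E = 16*v^2 + 1, F = 16*u*v, G = 16*u^2 + 1.
Coefficients of the second fundamental form: L = 0, M = 4/sqrt(16*u^2 + 16*v^2 + 1), N = 0.
Assemble K = (LN − M²)/(EG − F²) = -16/(256*u^4 + 512*u^2*v^2 + 32*u^2 + 256*v^4 + 32*v^2 + 1). At (u, v) = (5, 5/2): K = -16/251001.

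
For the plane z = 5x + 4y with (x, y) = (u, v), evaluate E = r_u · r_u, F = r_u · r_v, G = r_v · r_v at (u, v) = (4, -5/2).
E = 26;  F = 20;  G = 17

Partials: r_u = (1, 0, 5), r_v = (0, 1, 4). As functions of (u, v):
  E = r_u · r_u = 26,
  F = r_u · r_v = 20,
  G = r_v · r_v = 17.
Evaluating at (u, v) = (4, -5/2): E = 26, F = 20, G = 17.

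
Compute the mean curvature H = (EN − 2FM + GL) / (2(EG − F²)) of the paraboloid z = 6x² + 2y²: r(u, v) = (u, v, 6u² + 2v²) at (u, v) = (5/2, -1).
H = 272*sqrt(917)/120127

With E = 144*u^2 + 1, F = 48*u*v, G = 16*v^2 + 1, L = 12/sqrt(144*u^2 + 16*v^2 + 1), M = 0, N = 4/sqrt(144*u^2 + 16*v^2 + 1), assemble
  H = (EN − 2FM + GL) / (2(EG − F²)) = 8*(36*u^2 + 12*v^2 + 1)/(144*u^2 + 16*v^2 + 1)^(3/2).
At (u, v) = (5/2, -1): H = 272*sqrt(917)/120127.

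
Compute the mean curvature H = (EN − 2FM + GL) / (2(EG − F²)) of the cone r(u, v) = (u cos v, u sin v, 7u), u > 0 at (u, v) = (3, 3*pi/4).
H = 7*sqrt(2)/60

With E = 50, F = 0, G = u^2, L = 0, M = 0, N = 7*sqrt(2)*u^2/(10*Abs(u)), assemble
  H = (EN − 2FM + GL) / (2(EG − F²)) = 7*sqrt(2)/(20*Abs(u)).
At (u, v) = (3, 3*pi/4): H = 7*sqrt(2)/60.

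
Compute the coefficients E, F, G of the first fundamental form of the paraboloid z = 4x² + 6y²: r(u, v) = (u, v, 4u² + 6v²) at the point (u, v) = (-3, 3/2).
E = 577;  F = -432;  G = 325

Partials: r_u = (1, 0, 8*u), r_v = (0, 1, 12*v). As functions of (u, v):
  E = r_u · r_u = 64*u^2 + 1,
  F = r_u · r_v = 96*u*v,
  G = r_v · r_v = 144*v^2 + 1.
Evaluating at (u, v) = (-3, 3/2): E = 577, F = -432, G = 325.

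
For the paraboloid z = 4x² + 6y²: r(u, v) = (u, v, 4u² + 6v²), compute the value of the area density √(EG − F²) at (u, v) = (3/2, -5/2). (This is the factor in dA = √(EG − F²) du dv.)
√(EG − F²)|_{(3/2, -5/2)} = sqrt(1045)

E = 64*u^2 + 1, F = 96*u*v, G = 144*v^2 + 1, so EG − F² = 64*u^2 + 144*v^2 + 1. Taking the positive square root: √(EG − F²) = sqrt(64*u^2 + 144*v^2 + 1). At (u, v) = (3/2, -5/2): sqrt(1045).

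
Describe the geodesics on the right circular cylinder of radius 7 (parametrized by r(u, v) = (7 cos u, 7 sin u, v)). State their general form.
The cylinder is flat (K = 0) and locally isometric to the plane via the development (u, v) ↦ (7 u, v). Geodesics are the pre-images of straight lines: circles (v constant), vertical lines (u constant), and helices (v = c · u + d) for constants c, d.

A right cylinder has E = 7², F = 0, G = 1, so EG − F² = 7², and L = −7, M = N = 0, giving K = (LN − M²)/(EG − F²) = 0 everywhere. A flat surface is locally isometric to the Euclidean plane via the map (u, v) ↦ (7 u, v). Straight lines in the (x̃, ỹ) plane pull back to: (a) horizontal circles (v = const), (b) vertical generators (u = const), and (c) helices (7 u tan θ = v, i.e. v = c · u + d).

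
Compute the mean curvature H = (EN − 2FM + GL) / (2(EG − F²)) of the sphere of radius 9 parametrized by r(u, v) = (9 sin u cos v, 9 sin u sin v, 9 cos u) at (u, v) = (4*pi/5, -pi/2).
H = -1/9

With E = 81, F = 0, G = 81*sin(u)^2, L = -9*sin(u)/Abs(sin(u)), M = 0, N = -9*sin(u)^3/Abs(sin(u)), assemble
  H = (EN − 2FM + GL) / (2(EG − F²)) = -sin(u)/(9*Abs(sin(u))).
At (u, v) = (4*pi/5, -pi/2): H = -1/9.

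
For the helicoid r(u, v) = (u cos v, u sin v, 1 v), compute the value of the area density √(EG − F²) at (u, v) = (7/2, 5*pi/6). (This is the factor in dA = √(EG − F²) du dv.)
√(EG − F²)|_{(7/2, 5*pi/6)} = sqrt(53)/2

E = 1, F = 0, G = u^2 + 1, so EG − F² = u^2 + 1. Taking the positive square root: √(EG − F²) = sqrt(u^2 + 1). At (u, v) = (7/2, 5*pi/6): sqrt(53)/2.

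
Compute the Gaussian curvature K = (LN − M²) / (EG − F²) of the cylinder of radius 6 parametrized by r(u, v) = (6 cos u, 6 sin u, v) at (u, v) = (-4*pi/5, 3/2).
K = 0

Coefficients of the first fundamental form: E = 36, F = 0, G = 1.
Coefficients of the second fundamental form: L = -6, M = 0, N = 0.
Assemble K = (LN − M²)/(EG − F²) = 0. At (u, v) = (-4*pi/5, 3/2): K = 0.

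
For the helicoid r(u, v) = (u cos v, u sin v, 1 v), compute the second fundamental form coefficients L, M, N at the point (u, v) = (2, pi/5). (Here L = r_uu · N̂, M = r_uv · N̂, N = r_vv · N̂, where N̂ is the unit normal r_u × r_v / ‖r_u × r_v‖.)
L = 0;  M = -sqrt(5)/5;  N = 0

Compute the unit normal N̂(u, v) = (sin(v)/sqrt(u^2 + 1), -cos(v)/sqrt(u^2 + 1), u/sqrt(u^2 + 1)), and the second partials r_uu, r_uv, r_vv. Take dot products:
  L(u, v) = r_uu · N̂ = 0,
  M(u, v) = r_uv · N̂ = -1/sqrt(u^2 + 1),
  N(u, v) = r_vv · N̂ = 0.
Evaluating at (u, v) = (2, pi/5):
  L = 0, M = -sqrt(5)/5, N = 0.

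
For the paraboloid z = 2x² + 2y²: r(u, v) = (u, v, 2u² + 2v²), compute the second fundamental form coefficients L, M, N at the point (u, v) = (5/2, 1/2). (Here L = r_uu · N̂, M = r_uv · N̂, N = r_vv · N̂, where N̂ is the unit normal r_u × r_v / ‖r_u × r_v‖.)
L = 4*sqrt(105)/105;  M = 0;  N = 4*sqrt(105)/105

Compute the unit normal N̂(u, v) = (-4*u/sqrt(16*u^2 + 16*v^2 + 1), -4*v/sqrt(16*u^2 + 16*v^2 + 1), 1/sqrt(16*u^2 + 16*v^2 + 1)), and the second partials r_uu, r_uv, r_vv. Take dot products:
  L(u, v) = r_uu · N̂ = 4/sqrt(16*u^2 + 16*v^2 + 1),
  M(u, v) = r_uv · N̂ = 0,
  N(u, v) = r_vv · N̂ = 4/sqrt(16*u^2 + 16*v^2 + 1).
Evaluating at (u, v) = (5/2, 1/2):
  L = 4*sqrt(105)/105, M = 0, N = 4*sqrt(105)/105.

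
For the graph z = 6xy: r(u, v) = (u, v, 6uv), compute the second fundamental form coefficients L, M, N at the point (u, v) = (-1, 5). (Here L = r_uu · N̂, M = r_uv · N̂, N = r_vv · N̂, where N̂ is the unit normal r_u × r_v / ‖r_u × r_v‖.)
L = 0;  M = 6*sqrt(937)/937;  N = 0

Compute the unit normal N̂(u, v) = (-6*v/sqrt(36*u^2 + 36*v^2 + 1), -6*u/sqrt(36*u^2 + 36*v^2 + 1), 1/sqrt(36*u^2 + 36*v^2 + 1)), and the second partials r_uu, r_uv, r_vv. Take dot products:
  L(u, v) = r_uu · N̂ = 0,
  M(u, v) = r_uv · N̂ = 6/sqrt(36*u^2 + 36*v^2 + 1),
  N(u, v) = r_vv · N̂ = 0.
Evaluating at (u, v) = (-1, 5):
  L = 0, M = 6*sqrt(937)/937, N = 0.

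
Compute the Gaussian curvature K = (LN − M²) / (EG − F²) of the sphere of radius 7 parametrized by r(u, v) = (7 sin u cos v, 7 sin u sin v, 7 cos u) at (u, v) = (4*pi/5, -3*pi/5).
K = 1/49

Coefficients of the first fundamental form: E = 49, F = 0, G = 49*sin(u)^2.
Coefficients of the second fundamental form: L = -7*sin(u)/Abs(sin(u)), M = 0, N = -7*sin(u)^3/Abs(sin(u)).
Assemble K = (LN − M²)/(EG − F²) = 1/49. At (u, v) = (4*pi/5, -3*pi/5): K = 1/49.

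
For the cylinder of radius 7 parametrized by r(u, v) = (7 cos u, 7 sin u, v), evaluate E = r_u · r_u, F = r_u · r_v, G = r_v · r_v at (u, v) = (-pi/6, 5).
E = 49;  F = 0;  G = 1

Partials: r_u = (-7*sin(u), 7*cos(u), 0), r_v = (0, 0, 1). As functions of (u, v):
  E = r_u · r_u = 49,
  F = r_u · r_v = 0,
  G = r_v · r_v = 1.
Evaluating at (u, v) = (-pi/6, 5): E = 49, F = 0, G = 1.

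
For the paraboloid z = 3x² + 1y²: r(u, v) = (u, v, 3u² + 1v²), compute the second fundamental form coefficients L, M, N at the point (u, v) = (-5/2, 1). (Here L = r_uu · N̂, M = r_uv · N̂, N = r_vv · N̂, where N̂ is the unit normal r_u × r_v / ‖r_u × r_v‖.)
L = 3*sqrt(230)/115;  M = 0;  N = sqrt(230)/115

Compute the unit normal N̂(u, v) = (-6*u/sqrt(36*u^2 + 4*v^2 + 1), -2*v/sqrt(36*u^2 + 4*v^2 + 1), 1/sqrt(36*u^2 + 4*v^2 + 1)), and the second partials r_uu, r_uv, r_vv. Take dot products:
  L(u, v) = r_uu · N̂ = 6/sqrt(36*u^2 + 4*v^2 + 1),
  M(u, v) = r_uv · N̂ = 0,
  N(u, v) = r_vv · N̂ = 2/sqrt(36*u^2 + 4*v^2 + 1).
Evaluating at (u, v) = (-5/2, 1):
  L = 3*sqrt(230)/115, M = 0, N = sqrt(230)/115.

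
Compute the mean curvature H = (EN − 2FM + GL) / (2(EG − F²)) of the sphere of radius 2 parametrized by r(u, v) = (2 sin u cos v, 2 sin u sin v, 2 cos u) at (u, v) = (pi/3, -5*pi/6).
H = -1/2

With E = 4, F = 0, G = 4*sin(u)^2, L = -2*sin(u)/Abs(sin(u)), M = 0, N = -2*sin(u)^3/Abs(sin(u)), assemble
  H = (EN − 2FM + GL) / (2(EG − F²)) = -sin(u)/(2*Abs(sin(u))).
At (u, v) = (pi/3, -5*pi/6): H = -1/2.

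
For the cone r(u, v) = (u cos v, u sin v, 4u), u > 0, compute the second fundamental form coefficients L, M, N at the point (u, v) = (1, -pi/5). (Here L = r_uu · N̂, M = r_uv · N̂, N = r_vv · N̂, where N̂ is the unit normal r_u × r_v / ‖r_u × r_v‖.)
L = 0;  M = 0;  N = 4*sqrt(17)/17

Compute the unit normal N̂(u, v) = (-4*sqrt(17)*u*cos(v)/(17*Abs(u)), -4*sqrt(17)*u*sin(v)/(17*Abs(u)), sqrt(17)*u/(17*Abs(u))), and the second partials r_uu, r_uv, r_vv. Take dot products:
  L(u, v) = r_uu · N̂ = 0,
  M(u, v) = r_uv · N̂ = 0,
  N(u, v) = r_vv · N̂ = 4*sqrt(17)*u^2/(17*Abs(u)).
Evaluating at (u, v) = (1, -pi/5):
  L = 0, M = 0, N = 4*sqrt(17)/17.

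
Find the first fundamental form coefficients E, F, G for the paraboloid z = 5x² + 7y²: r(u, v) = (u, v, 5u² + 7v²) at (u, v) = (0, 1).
E = 1;  F = 0;  G = 197

Partials: r_u = (1, 0, 10*u), r_v = (0, 1, 14*v). As functions of (u, v):
  E = r_u · r_u = 100*u^2 + 1,
  F = r_u · r_v = 140*u*v,
  G = r_v · r_v = 196*v^2 + 1.
Evaluating at (u, v) = (0, 1): E = 1, F = 0, G = 197.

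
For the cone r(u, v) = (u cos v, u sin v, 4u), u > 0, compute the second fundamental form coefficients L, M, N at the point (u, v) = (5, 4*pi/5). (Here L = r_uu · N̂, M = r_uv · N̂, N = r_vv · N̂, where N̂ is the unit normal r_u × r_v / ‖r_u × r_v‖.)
L = 0;  M = 0;  N = 20*sqrt(17)/17

Compute the unit normal N̂(u, v) = (-4*sqrt(17)*u*cos(v)/(17*Abs(u)), -4*sqrt(17)*u*sin(v)/(17*Abs(u)), sqrt(17)*u/(17*Abs(u))), and the second partials r_uu, r_uv, r_vv. Take dot products:
  L(u, v) = r_uu · N̂ = 0,
  M(u, v) = r_uv · N̂ = 0,
  N(u, v) = r_vv · N̂ = 4*sqrt(17)*u^2/(17*Abs(u)).
Evaluating at (u, v) = (5, 4*pi/5):
  L = 0, M = 0, N = 20*sqrt(17)/17.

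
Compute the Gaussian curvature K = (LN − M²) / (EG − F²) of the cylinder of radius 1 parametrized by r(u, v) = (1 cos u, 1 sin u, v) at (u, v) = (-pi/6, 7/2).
K = 0

Coefficients of the first fundamental form: E = 1, F = 0, G = 1.
Coefficients of the second fundamental form: L = -1, M = 0, N = 0.
Assemble K = (LN − M²)/(EG − F²) = 0. At (u, v) = (-pi/6, 7/2): K = 0.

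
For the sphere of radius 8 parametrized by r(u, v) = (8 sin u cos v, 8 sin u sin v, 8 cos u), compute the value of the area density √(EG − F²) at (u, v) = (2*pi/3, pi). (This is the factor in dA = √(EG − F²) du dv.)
√(EG − F²)|_{(2*pi/3, pi)} = 32*sqrt(3)

E = 64, F = 0, G = 64*sin(u)^2, so EG − F² = 4096*sin(u)^2. Taking the positive square root: √(EG − F²) = 64*Abs(sin(u)). At (u, v) = (2*pi/3, pi): 32*sqrt(3).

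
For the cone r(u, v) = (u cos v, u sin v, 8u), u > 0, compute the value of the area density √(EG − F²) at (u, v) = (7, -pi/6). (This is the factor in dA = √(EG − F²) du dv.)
√(EG − F²)|_{(7, -pi/6)} = 7*sqrt(65)

E = 65, F = 0, G = u^2, so EG − F² = 65*u^2. Taking the positive square root: √(EG − F²) = sqrt(65)*Abs(u). At (u, v) = (7, -pi/6): 7*sqrt(65).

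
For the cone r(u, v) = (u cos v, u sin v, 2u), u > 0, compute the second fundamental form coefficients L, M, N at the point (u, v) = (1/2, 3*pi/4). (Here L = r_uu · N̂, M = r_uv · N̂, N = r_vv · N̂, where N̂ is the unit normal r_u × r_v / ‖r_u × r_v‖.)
L = 0;  M = 0;  N = sqrt(5)/5

Compute the unit normal N̂(u, v) = (-2*sqrt(5)*u*cos(v)/(5*Abs(u)), -2*sqrt(5)*u*sin(v)/(5*Abs(u)), sqrt(5)*u/(5*Abs(u))), and the second partials r_uu, r_uv, r_vv. Take dot products:
  L(u, v) = r_uu · N̂ = 0,
  M(u, v) = r_uv · N̂ = 0,
  N(u, v) = r_vv · N̂ = 2*sqrt(5)*u^2/(5*Abs(u)).
Evaluating at (u, v) = (1/2, 3*pi/4):
  L = 0, M = 0, N = sqrt(5)/5.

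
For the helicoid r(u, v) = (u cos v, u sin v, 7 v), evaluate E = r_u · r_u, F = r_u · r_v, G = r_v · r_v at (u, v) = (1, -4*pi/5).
E = 1;  F = 0;  G = 50

Partials: r_u = (cos(v), sin(v), 0), r_v = (-u*sin(v), u*cos(v), 7). As functions of (u, v):
  E = r_u · r_u = 1,
  F = r_u · r_v = 0,
  G = r_v · r_v = u^2 + 49.
Evaluating at (u, v) = (1, -4*pi/5): E = 1, F = 0, G = 50.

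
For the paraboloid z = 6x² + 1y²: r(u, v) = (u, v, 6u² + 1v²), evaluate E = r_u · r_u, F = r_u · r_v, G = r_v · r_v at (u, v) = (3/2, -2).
E = 325;  F = -72;  G = 17

Partials: r_u = (1, 0, 12*u), r_v = (0, 1, 2*v). As functions of (u, v):
  E = r_u · r_u = 144*u^2 + 1,
  F = r_u · r_v = 24*u*v,
  G = r_v · r_v = 4*v^2 + 1.
Evaluating at (u, v) = (3/2, -2): E = 325, F = -72, G = 17.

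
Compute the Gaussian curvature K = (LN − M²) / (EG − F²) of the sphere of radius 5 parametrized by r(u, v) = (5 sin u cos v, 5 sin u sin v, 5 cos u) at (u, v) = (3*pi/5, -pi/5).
K = 1/25

Coefficients of the first fundamental form: E = 25, F = 0, G = 25*sin(u)^2.
Coefficients of the second fundamental form: L = -5*sin(u)/Abs(sin(u)), M = 0, N = -5*sin(u)^3/Abs(sin(u)).
Assemble K = (LN − M²)/(EG − F²) = 1/25. At (u, v) = (3*pi/5, -pi/5): K = 1/25.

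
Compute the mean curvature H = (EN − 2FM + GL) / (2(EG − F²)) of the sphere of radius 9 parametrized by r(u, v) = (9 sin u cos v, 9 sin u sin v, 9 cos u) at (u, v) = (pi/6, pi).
H = -1/9

With E = 81, F = 0, G = 81*sin(u)^2, L = -9*sin(u)/Abs(sin(u)), M = 0, N = -9*sin(u)^3/Abs(sin(u)), assemble
  H = (EN − 2FM + GL) / (2(EG − F²)) = -sin(u)/(9*Abs(sin(u))).
At (u, v) = (pi/6, pi): H = -1/9.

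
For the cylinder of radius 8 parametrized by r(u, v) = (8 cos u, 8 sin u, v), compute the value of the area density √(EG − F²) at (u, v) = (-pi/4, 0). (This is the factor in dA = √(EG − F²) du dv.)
√(EG − F²)|_{(-pi/4, 0)} = 8

E = 64, F = 0, G = 1, so EG − F² = 64. Taking the positive square root: √(EG − F²) = 8. At (u, v) = (-pi/4, 0): 8.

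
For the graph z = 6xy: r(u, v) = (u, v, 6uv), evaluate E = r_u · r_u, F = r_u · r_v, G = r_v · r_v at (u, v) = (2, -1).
E = 37;  F = -72;  G = 145

Partials: r_u = (1, 0, 6*v), r_v = (0, 1, 6*u). As functions of (u, v):
  E = r_u · r_u = 36*v^2 + 1,
  F = r_u · r_v = 36*u*v,
  G = r_v · r_v = 36*u^2 + 1.
Evaluating at (u, v) = (2, -1): E = 37, F = -72, G = 145.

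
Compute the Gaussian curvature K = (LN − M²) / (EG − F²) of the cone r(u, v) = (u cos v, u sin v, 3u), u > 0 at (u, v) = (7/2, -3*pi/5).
K = 0

Coefficients of the first fundamental form: E = 10, F = 0, G = u^2.
Coefficients of the second fundamental form: L = 0, M = 0, N = 3*sqrt(10)*u^2/(10*Abs(u)).
Assemble K = (LN − M²)/(EG − F²) = 0. At (u, v) = (7/2, -3*pi/5): K = 0.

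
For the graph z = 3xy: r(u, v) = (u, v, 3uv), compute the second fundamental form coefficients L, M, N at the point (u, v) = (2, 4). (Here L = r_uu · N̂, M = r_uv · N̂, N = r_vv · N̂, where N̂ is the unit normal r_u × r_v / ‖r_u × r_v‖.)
L = 0;  M = 3*sqrt(181)/181;  N = 0

Compute the unit normal N̂(u, v) = (-3*v/sqrt(9*u^2 + 9*v^2 + 1), -3*u/sqrt(9*u^2 + 9*v^2 + 1), 1/sqrt(9*u^2 + 9*v^2 + 1)), and the second partials r_uu, r_uv, r_vv. Take dot products:
  L(u, v) = r_uu · N̂ = 0,
  M(u, v) = r_uv · N̂ = 3/sqrt(9*u^2 + 9*v^2 + 1),
  N(u, v) = r_vv · N̂ = 0.
Evaluating at (u, v) = (2, 4):
  L = 0, M = 3*sqrt(181)/181, N = 0.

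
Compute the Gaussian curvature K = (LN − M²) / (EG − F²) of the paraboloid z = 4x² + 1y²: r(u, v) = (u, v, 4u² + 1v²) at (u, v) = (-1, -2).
K = 16/6561

Coefficients of the first fundamental form: E = 64*u^2 + 1, F = 16*u*v, G = 4*v^2 + 1.
Coefficients of the second fundamental form: L = 8/sqrt(64*u^2 + 4*v^2 + 1), M = 0, N = 2/sqrt(64*u^2 + 4*v^2 + 1).
Assemble K = (LN − M²)/(EG − F²) = 16/(4096*u^4 + 512*u^2*v^2 + 128*u^2 + 16*v^4 + 8*v^2 + 1). At (u, v) = (-1, -2): K = 16/6561.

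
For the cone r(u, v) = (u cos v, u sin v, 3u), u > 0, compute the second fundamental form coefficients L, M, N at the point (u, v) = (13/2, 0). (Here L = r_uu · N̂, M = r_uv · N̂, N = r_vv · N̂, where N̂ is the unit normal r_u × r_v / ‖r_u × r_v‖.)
L = 0;  M = 0;  N = 39*sqrt(10)/20

Compute the unit normal N̂(u, v) = (-3*sqrt(10)*u*cos(v)/(10*Abs(u)), -3*sqrt(10)*u*sin(v)/(10*Abs(u)), sqrt(10)*u/(10*Abs(u))), and the second partials r_uu, r_uv, r_vv. Take dot products:
  L(u, v) = r_uu · N̂ = 0,
  M(u, v) = r_uv · N̂ = 0,
  N(u, v) = r_vv · N̂ = 3*sqrt(10)*u^2/(10*Abs(u)).
Evaluating at (u, v) = (13/2, 0):
  L = 0, M = 0, N = 39*sqrt(10)/20.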